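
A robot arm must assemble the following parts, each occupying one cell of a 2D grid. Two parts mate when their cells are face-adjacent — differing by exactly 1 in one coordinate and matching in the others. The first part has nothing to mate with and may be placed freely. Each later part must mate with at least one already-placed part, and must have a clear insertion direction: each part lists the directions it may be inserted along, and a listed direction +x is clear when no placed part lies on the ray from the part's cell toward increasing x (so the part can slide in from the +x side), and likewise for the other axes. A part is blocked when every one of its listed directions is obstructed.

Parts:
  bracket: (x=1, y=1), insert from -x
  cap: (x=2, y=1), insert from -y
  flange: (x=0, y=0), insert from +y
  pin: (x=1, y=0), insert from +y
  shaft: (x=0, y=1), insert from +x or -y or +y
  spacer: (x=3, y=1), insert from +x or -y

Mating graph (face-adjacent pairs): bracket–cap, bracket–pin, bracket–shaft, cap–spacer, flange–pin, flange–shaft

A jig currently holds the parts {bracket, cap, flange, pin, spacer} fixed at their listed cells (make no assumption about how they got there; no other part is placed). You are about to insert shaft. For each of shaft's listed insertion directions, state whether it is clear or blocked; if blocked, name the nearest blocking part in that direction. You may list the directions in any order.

+x: blocked by bracket; +y: clear; -y: blocked by flange

+x: nearest on ray is bracket@(1, 1) ⇒ blocked
-y: nearest on ray is flange@(0, 0) ⇒ blocked
+y: ray from shaft(0, 1) has no placed part ⇒ clear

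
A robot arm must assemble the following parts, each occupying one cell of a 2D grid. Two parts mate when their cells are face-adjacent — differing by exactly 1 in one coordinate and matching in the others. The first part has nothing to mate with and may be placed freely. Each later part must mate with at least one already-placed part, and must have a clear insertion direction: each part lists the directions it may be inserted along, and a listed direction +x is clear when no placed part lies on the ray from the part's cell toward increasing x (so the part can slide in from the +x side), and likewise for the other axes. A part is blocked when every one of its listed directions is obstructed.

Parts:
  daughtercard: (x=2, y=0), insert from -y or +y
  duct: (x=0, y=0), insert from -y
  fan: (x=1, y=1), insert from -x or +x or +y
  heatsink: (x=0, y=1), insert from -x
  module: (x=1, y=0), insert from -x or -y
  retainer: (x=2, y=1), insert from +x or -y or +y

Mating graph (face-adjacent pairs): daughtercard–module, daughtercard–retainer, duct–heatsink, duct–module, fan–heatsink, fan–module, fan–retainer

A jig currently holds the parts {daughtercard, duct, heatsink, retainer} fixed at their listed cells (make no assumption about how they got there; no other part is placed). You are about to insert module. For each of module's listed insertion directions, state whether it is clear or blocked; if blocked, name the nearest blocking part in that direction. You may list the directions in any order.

-x: blocked by duct; -y: clear

-x: nearest on ray is duct@(0, 0) ⇒ blocked
-y: ray from module(1, 0) has no placed part ⇒ clear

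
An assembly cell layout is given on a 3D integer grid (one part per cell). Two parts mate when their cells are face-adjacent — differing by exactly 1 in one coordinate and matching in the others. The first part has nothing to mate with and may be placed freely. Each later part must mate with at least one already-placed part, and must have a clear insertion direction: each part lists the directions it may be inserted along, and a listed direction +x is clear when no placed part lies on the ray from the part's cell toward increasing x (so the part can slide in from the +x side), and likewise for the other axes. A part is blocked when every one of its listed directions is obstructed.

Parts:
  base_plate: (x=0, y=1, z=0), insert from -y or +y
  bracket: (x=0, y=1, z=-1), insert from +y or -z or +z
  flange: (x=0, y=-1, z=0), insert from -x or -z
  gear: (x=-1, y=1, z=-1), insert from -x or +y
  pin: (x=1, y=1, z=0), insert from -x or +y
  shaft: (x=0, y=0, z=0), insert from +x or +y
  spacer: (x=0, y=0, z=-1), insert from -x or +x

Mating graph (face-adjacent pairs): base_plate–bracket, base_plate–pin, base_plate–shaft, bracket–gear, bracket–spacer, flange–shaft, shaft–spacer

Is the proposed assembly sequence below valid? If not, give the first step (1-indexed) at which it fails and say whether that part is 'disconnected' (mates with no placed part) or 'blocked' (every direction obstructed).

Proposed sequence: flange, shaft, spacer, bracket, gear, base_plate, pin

Valid

1. flange@(0, -1, 0) [-x clear] — {flange}
2. shaft@(0, 0, 0) [+x clear] — {flange, shaft}
3. spacer@(0, 0, -1) [-x clear] — {flange, shaft, spacer}
4. bracket@(0, 1, -1) [+y clear] — {bracket, flange, shaft, spacer}
5. gear@(-1, 1, -1) [-x clear] — {bracket, flange, gear, shaft, spacer}
6. base_plate@(0, 1, 0) [+y clear] — {base_plate, bracket, flange, gear, shaft, spacer}
7. pin@(1, 1, 0) [+y clear] — {base_plate, bracket, flange, gear, pin, shaft, spacer}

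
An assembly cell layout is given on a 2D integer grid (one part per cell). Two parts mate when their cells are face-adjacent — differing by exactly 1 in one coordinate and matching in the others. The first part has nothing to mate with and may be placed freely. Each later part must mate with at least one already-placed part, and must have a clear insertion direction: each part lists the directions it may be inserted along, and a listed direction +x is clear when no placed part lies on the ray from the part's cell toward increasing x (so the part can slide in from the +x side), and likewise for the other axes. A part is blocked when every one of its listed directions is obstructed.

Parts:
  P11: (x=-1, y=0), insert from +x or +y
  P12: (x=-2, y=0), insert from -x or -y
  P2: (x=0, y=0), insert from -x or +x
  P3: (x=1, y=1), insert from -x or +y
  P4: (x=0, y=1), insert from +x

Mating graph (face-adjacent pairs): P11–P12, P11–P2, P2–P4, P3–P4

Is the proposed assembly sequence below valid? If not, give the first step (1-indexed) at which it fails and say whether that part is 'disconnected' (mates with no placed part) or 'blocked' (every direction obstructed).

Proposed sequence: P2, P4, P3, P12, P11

1. P2@(0, 0) [-x clear] — {P2}
2. P4@(0, 1) [+x clear] — {P2, P4}
3. P3@(1, 1) [+y clear] — {P2, P3, P4}
4. P12@(-2, 0) — no placed neighbour ⇒ disconnected

Invalid at step 4 (disconnected)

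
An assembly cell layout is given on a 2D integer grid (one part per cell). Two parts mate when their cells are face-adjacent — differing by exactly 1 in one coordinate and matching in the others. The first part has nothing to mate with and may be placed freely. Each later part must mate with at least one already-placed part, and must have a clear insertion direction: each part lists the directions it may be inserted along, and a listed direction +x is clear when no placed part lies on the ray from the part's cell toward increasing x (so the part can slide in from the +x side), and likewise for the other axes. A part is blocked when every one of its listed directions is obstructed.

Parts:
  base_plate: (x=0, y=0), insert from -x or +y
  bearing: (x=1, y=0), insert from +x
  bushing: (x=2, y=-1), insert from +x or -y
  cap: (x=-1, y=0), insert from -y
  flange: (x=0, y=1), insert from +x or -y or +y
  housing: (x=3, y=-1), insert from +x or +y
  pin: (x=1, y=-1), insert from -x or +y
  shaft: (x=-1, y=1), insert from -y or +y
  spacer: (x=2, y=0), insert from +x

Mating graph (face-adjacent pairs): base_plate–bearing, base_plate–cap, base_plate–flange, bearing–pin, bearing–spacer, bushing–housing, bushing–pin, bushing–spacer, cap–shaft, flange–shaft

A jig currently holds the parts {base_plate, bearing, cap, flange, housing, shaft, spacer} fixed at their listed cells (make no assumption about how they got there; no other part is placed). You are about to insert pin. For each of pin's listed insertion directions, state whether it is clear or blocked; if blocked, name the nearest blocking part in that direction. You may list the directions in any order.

-x: ray from pin(1, -1) has no placed part ⇒ clear
+y: nearest on ray is bearing@(1, 0) ⇒ blocked

+y: blocked by bearing; -x: clear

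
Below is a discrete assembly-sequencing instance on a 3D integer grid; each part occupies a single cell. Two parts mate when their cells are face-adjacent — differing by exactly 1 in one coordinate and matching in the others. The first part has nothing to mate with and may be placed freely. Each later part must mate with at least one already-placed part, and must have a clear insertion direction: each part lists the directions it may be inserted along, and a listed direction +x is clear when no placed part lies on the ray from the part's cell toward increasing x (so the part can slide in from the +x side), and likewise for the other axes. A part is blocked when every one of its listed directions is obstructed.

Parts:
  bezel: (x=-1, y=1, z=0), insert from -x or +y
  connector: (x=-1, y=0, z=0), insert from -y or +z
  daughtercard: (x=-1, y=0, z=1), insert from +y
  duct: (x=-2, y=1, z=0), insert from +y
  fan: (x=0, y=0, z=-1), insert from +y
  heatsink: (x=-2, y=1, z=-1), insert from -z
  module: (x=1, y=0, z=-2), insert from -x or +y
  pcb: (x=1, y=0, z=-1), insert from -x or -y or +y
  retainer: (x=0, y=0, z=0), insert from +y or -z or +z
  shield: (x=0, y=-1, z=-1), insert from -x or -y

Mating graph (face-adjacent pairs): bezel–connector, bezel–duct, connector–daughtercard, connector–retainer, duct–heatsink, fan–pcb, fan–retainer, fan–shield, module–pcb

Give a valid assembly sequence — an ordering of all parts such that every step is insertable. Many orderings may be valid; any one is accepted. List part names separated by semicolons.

1. daughtercard@(-1, 0, 1) [+y clear] — {daughtercard}
2. connector@(-1, 0, 0) [-y clear] — {connector, daughtercard}
3. bezel@(-1, 1, 0) [-x clear] — {bezel, connector, daughtercard}
4. duct@(-2, 1, 0) [+y clear] — {bezel, connector, daughtercard, duct}
5. heatsink@(-2, 1, -1) [-z clear] — {bezel, connector, daughtercard, duct, heatsink}
6. retainer@(0, 0, 0) [+y clear] — {bezel, connector, daughtercard, duct, heatsink, retainer}
7. fan@(0, 0, -1) [+y clear] — {bezel, connector, daughtercard, duct, fan, heatsink, retainer}
8. shield@(0, -1, -1) [-x clear] — {bezel, connector, daughtercard, duct, fan, heatsink, retainer, shield}
9. pcb@(1, 0, -1) [-y clear] — {bezel, connector, daughtercard, duct, fan, heatsink, pcb, retainer, shield}
10. module@(1, 0, -2) [-x clear] — {bezel, connector, daughtercard, duct, fan, heatsink, module, pcb, retainer, shield}

daughtercard; connector; bezel; duct; heatsink; retainer; fan; shield; pcb; module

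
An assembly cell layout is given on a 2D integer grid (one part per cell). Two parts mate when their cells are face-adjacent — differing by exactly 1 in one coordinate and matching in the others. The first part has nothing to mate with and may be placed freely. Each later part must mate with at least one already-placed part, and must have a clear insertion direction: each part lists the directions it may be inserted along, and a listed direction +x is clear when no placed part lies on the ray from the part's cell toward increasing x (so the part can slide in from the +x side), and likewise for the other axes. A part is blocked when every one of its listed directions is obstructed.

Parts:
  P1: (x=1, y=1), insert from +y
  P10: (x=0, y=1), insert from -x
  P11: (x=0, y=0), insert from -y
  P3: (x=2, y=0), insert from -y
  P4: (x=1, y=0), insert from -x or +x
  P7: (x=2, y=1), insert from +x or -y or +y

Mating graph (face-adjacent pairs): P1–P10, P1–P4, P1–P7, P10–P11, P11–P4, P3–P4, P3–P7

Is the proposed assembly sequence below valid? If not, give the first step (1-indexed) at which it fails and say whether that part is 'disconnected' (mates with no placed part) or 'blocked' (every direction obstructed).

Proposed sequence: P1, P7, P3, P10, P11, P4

Invalid at step 6 (blocked)

1. P1@(1, 1) [+y clear] — {P1}
2. P7@(2, 1) [+x clear] — {P1, P7}
3. P3@(2, 0) [-y clear] — {P1, P3, P7}
4. P10@(0, 1) [-x clear] — {P1, P10, P3, P7}
5. P11@(0, 0) [-y clear] — {P1, P10, P11, P3, P7}
6. P4@(1, 0) — -x/+x all obstructed ⇒ blocked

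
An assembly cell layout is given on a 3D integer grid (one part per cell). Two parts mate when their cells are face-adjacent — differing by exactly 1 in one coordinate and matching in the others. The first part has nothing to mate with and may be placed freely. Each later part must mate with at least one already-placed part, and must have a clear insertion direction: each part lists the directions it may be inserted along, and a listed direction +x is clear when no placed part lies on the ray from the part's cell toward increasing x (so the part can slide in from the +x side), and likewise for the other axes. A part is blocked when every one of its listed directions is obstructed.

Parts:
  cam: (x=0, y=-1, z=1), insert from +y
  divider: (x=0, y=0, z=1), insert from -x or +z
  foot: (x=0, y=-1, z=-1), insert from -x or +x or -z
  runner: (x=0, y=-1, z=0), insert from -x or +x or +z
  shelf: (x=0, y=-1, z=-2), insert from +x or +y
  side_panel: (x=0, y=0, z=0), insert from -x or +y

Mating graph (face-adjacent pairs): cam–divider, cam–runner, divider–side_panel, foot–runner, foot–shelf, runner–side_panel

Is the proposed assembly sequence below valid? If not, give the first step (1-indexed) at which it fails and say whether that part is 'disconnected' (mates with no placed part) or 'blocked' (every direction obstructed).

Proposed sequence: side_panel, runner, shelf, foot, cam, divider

1. side_panel@(0, 0, 0) [-x clear] — {side_panel}
2. runner@(0, -1, 0) [-x clear] — {runner, side_panel}
3. shelf@(0, -1, -2) — no placed neighbour ⇒ disconnected

Invalid at step 3 (disconnected)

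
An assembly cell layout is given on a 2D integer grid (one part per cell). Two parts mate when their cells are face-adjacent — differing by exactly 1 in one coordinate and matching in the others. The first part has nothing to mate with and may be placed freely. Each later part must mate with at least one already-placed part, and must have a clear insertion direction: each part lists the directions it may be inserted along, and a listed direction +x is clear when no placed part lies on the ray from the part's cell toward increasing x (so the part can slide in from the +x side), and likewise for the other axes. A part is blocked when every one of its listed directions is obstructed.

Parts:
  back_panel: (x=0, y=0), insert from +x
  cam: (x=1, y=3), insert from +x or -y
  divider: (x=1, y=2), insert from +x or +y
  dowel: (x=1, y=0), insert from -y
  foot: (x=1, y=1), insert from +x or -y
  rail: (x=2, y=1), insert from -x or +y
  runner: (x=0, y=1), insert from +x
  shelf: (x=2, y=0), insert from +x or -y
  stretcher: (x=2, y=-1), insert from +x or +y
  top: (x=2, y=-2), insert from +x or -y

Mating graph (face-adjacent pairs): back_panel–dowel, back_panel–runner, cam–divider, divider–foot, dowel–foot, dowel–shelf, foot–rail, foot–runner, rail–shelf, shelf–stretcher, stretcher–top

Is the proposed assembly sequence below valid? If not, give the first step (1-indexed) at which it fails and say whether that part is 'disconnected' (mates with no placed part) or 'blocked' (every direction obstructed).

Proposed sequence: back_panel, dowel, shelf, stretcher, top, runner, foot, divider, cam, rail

1. back_panel@(0, 0) [+x clear] — {back_panel}
2. dowel@(1, 0) [-y clear] — {back_panel, dowel}
3. shelf@(2, 0) [+x clear] — {back_panel, dowel, shelf}
4. stretcher@(2, -1) [+x clear] — {back_panel, dowel, shelf, stretcher}
5. top@(2, -2) [+x clear] — {back_panel, dowel, shelf, stretcher, top}
6. runner@(0, 1) [+x clear] — {back_panel, dowel, runner, shelf, stretcher, top}
7. foot@(1, 1) [+x clear] — {back_panel, dowel, foot, runner, shelf, stretcher, top}
8. divider@(1, 2) [+x clear] — {back_panel, divider, dowel, foot, runner, shelf, stretcher, top}
9. cam@(1, 3) [+x clear] — {back_panel, cam, divider, dowel, foot, runner, shelf, stretcher, top}
10. rail@(2, 1) [+y clear] — {back_panel, cam, divider, dowel, foot, rail, runner, shelf, stretcher, top}

Valid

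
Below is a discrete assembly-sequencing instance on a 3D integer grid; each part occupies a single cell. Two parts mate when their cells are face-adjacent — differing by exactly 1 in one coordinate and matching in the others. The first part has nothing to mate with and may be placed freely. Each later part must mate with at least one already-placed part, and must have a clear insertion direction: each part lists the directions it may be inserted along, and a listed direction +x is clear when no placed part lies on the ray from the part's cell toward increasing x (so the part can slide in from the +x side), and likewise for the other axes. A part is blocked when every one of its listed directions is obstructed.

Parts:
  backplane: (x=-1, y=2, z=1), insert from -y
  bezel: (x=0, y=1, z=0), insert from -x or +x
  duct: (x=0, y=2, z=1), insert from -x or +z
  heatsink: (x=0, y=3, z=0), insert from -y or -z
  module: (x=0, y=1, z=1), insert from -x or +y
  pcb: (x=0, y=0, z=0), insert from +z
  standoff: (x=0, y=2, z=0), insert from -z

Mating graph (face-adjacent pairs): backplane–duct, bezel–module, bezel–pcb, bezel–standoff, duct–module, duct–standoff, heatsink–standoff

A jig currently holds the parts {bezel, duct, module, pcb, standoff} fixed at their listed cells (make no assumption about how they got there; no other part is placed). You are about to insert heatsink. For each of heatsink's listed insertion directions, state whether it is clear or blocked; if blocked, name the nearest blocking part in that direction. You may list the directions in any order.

-y: nearest on ray is standoff@(0, 2, 0) ⇒ blocked
-z: ray from heatsink(0, 3, 0) has no placed part ⇒ clear

-y: blocked by standoff; -z: clear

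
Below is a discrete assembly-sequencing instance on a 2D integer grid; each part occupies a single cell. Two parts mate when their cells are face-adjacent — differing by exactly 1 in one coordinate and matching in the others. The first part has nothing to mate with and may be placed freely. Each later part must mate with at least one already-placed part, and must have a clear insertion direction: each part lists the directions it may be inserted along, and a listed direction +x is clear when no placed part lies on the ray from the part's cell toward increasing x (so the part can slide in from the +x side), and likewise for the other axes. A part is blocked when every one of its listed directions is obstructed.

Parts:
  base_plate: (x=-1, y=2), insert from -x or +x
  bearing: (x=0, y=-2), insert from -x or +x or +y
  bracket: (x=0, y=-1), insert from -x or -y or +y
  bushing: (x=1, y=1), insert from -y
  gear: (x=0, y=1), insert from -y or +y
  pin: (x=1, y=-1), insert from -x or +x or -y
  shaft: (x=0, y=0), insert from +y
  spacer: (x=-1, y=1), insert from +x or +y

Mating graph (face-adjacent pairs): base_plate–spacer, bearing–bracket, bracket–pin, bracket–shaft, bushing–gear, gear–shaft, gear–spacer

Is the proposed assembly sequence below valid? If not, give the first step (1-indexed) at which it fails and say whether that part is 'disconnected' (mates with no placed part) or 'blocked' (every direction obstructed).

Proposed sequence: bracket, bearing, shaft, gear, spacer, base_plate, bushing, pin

Valid

1. bracket@(0, -1) [-x clear] — {bracket}
2. bearing@(0, -2) [-x clear] — {bearing, bracket}
3. shaft@(0, 0) [+y clear] — {bearing, bracket, shaft}
4. gear@(0, 1) [+y clear] — {bearing, bracket, gear, shaft}
5. spacer@(-1, 1) [+y clear] — {bearing, bracket, gear, shaft, spacer}
6. base_plate@(-1, 2) [-x clear] — {base_plate, bearing, bracket, gear, shaft, spacer}
7. bushing@(1, 1) [-y clear] — {base_plate, bearing, bracket, bushing, gear, shaft, spacer}
8. pin@(1, -1) [+x clear] — {base_plate, bearing, bracket, bushing, gear, pin, shaft, spacer}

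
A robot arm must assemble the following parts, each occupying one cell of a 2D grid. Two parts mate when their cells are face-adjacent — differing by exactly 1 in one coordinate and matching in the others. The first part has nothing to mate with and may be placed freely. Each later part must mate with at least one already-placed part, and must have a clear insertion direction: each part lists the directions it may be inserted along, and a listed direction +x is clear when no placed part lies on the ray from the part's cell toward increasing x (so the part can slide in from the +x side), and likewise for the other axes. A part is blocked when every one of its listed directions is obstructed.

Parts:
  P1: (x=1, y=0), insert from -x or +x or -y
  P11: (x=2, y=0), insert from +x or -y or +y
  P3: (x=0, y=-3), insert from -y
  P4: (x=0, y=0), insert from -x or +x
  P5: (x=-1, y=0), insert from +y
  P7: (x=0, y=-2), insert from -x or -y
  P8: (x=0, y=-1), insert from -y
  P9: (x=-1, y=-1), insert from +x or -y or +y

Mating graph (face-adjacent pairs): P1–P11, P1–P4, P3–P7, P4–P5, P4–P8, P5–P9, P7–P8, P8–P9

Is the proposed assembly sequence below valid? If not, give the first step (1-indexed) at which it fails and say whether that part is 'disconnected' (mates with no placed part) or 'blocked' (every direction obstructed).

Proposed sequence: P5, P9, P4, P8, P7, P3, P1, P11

1. P5@(-1, 0) [+y clear] — {P5}
2. P9@(-1, -1) [+x clear] — {P5, P9}
3. P4@(0, 0) [+x clear] — {P4, P5, P9}
4. P8@(0, -1) [-y clear] — {P4, P5, P8, P9}
5. P7@(0, -2) [-x clear] — {P4, P5, P7, P8, P9}
6. P3@(0, -3) [-y clear] — {P3, P4, P5, P7, P8, P9}
7. P1@(1, 0) [+x clear] — {P1, P3, P4, P5, P7, P8, P9}
8. P11@(2, 0) [+x clear] — {P1, P11, P3, P4, P5, P7, P8, P9}

Valid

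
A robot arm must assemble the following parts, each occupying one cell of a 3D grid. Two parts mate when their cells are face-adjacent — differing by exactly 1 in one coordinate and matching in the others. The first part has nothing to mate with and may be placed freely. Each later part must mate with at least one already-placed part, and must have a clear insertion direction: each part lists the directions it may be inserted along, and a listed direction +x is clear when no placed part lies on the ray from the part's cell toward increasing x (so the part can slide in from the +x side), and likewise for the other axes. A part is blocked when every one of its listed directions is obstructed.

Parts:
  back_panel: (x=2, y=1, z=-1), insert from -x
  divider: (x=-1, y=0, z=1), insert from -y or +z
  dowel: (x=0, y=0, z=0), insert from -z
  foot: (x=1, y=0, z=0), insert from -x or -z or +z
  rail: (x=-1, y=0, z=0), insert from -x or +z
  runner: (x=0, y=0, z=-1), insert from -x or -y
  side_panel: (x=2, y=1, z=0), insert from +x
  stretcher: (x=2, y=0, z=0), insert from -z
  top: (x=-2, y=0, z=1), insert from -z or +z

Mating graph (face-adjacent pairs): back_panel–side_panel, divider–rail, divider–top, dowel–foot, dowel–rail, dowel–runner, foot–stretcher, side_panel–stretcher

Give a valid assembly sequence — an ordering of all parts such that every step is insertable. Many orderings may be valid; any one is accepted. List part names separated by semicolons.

1. stretcher@(2, 0, 0) [-z clear] — {stretcher}
2. foot@(1, 0, 0) [-x clear] — {foot, stretcher}
3. side_panel@(2, 1, 0) [+x clear] — {foot, side_panel, stretcher}
4. back_panel@(2, 1, -1) [-x clear] — {back_panel, foot, side_panel, stretcher}
5. dowel@(0, 0, 0) [-z clear] — {back_panel, dowel, foot, side_panel, stretcher}
6. runner@(0, 0, -1) [-x clear] — {back_panel, dowel, foot, runner, side_panel, stretcher}
7. rail@(-1, 0, 0) [-x clear] — {back_panel, dowel, foot, rail, runner, side_panel, stretcher}
8. divider@(-1, 0, 1) [-y clear] — {back_panel, divider, dowel, foot, rail, runner, side_panel, stretcher}
9. top@(-2, 0, 1) [-z clear] — {back_panel, divider, dowel, foot, rail, runner, side_panel, stretcher, top}

stretcher; foot; side_panel; back_panel; dowel; runner; rail; divider; top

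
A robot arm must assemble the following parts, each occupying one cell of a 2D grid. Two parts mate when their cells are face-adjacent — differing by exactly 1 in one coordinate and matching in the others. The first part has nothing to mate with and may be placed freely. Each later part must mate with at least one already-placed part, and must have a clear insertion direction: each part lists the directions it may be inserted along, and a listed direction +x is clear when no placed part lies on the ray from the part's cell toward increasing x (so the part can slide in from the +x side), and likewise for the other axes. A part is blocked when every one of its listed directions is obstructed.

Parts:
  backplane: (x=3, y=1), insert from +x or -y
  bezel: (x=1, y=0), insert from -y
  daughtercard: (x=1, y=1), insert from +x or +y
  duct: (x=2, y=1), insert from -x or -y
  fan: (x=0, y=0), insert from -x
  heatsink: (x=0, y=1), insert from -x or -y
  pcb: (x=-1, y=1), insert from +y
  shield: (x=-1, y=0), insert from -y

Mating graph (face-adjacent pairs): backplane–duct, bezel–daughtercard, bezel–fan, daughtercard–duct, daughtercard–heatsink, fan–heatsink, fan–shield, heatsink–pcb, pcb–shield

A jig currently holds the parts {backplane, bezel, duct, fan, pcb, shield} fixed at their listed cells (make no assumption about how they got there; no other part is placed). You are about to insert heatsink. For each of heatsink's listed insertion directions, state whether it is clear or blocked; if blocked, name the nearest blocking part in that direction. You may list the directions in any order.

-x: nearest on ray is pcb@(-1, 1) ⇒ blocked
-y: nearest on ray is fan@(0, 0) ⇒ blocked

-x: blocked by pcb; -y: blocked by fan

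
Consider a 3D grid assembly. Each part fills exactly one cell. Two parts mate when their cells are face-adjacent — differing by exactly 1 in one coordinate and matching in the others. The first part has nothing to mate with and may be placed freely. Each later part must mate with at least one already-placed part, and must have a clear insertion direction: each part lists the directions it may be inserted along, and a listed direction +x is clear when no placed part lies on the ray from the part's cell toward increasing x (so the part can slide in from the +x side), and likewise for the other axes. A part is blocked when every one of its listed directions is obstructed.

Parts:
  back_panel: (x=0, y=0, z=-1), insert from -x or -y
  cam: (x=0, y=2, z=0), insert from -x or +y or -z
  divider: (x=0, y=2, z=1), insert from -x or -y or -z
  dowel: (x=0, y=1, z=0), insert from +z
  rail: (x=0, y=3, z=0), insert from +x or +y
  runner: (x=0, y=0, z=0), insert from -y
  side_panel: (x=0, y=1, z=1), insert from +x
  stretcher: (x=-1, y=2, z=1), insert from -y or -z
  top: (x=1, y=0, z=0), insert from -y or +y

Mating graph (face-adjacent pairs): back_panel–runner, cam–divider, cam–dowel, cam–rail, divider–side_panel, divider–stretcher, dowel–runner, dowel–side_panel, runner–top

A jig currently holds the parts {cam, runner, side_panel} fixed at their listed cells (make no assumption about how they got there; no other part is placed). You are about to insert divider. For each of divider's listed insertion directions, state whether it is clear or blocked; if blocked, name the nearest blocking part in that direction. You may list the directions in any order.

-x: clear; -y: blocked by side_panel; -z: blocked by cam

-x: ray from divider(0, 2, 1) has no placed part ⇒ clear
-y: nearest on ray is side_panel@(0, 1, 1) ⇒ blocked
-z: nearest on ray is cam@(0, 2, 0) ⇒ blocked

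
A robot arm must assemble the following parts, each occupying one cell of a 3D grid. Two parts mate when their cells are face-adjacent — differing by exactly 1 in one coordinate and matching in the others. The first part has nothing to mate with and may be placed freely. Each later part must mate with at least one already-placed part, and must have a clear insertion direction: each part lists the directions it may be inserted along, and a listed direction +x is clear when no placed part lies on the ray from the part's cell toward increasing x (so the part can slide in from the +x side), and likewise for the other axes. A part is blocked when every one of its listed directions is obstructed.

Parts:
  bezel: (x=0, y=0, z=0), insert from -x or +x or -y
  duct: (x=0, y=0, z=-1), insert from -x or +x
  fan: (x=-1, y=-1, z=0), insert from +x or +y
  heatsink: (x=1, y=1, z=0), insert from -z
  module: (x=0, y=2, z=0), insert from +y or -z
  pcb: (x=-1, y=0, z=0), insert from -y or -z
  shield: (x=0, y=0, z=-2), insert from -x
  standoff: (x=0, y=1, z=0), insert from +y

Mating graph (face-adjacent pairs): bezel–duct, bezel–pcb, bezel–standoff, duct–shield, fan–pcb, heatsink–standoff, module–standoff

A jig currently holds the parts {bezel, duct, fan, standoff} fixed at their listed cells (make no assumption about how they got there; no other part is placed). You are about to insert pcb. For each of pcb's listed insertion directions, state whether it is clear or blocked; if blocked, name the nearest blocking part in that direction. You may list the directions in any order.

-y: blocked by fan; -z: clear

-y: nearest on ray is fan@(-1, -1, 0) ⇒ blocked
-z: ray from pcb(-1, 0, 0) has no placed part ⇒ clear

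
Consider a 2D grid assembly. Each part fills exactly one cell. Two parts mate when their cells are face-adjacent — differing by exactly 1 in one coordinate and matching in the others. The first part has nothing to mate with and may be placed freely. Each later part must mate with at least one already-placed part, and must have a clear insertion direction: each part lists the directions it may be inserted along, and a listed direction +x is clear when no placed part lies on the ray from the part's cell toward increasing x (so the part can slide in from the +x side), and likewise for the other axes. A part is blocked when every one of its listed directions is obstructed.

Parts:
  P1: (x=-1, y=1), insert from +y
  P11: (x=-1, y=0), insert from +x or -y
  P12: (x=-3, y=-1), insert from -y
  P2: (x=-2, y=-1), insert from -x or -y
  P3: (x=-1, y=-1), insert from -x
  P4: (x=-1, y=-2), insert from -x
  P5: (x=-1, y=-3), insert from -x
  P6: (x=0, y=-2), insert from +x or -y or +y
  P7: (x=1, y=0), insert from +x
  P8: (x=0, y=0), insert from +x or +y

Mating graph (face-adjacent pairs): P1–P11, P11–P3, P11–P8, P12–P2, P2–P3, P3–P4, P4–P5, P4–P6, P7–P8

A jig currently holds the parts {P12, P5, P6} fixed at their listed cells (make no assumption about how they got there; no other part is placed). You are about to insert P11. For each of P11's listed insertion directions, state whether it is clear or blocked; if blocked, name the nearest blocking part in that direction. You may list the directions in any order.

+x: clear; -y: blocked by P5

+x: ray from P11(-1, 0) has no placed part ⇒ clear
-y: nearest on ray is P5@(-1, -3) ⇒ blocked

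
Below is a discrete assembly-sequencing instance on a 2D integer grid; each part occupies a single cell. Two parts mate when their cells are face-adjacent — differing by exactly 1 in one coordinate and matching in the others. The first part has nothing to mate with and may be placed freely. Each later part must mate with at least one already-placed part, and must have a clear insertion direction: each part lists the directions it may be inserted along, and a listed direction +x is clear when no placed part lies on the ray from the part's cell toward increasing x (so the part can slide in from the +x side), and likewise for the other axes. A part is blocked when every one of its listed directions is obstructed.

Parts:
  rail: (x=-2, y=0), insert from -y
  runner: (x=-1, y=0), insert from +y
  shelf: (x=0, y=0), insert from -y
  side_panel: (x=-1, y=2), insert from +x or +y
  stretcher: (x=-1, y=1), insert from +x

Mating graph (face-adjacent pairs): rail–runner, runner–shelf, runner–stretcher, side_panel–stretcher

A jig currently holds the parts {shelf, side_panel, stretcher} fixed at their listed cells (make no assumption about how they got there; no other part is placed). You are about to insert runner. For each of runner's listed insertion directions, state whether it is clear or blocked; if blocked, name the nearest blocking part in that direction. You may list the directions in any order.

+y: nearest on ray is stretcher@(-1, 1) ⇒ blocked

+y: blocked by stretcher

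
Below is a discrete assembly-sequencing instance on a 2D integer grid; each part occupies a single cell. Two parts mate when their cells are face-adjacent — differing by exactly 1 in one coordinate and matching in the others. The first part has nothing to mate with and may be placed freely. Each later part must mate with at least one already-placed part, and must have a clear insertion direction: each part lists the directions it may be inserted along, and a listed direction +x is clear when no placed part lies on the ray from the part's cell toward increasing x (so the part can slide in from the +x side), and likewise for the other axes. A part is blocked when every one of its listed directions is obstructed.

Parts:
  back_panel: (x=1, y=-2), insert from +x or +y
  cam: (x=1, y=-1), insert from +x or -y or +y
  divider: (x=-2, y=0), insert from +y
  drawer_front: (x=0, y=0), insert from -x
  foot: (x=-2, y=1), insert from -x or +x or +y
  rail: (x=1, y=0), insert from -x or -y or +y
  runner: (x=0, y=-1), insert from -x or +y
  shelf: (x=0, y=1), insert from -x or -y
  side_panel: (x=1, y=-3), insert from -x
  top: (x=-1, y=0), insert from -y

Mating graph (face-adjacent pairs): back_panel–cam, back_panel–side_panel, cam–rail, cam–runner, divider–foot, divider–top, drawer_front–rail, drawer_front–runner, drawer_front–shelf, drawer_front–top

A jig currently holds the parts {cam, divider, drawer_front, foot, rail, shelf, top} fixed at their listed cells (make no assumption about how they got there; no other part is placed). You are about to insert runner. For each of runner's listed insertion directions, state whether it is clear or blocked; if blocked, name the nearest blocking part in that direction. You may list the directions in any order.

+y: blocked by drawer_front; -x: clear

-x: ray from runner(0, -1) has no placed part ⇒ clear
+y: nearest on ray is drawer_front@(0, 0) ⇒ blocked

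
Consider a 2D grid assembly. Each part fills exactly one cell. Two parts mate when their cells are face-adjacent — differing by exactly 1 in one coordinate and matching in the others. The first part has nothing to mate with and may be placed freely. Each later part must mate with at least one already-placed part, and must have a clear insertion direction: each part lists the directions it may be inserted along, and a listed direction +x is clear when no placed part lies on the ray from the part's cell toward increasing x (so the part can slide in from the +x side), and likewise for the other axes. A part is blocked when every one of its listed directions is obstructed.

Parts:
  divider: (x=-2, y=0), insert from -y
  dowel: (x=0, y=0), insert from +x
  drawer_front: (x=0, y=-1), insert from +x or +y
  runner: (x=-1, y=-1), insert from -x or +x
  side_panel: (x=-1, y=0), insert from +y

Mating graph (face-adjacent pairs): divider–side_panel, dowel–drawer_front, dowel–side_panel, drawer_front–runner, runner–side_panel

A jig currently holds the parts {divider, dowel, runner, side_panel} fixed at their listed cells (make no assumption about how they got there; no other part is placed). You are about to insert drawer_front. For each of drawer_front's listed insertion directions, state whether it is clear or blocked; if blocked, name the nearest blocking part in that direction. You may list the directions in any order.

+x: clear; +y: blocked by dowel

+x: ray from drawer_front(0, -1) has no placed part ⇒ clear
+y: nearest on ray is dowel@(0, 0) ⇒ blocked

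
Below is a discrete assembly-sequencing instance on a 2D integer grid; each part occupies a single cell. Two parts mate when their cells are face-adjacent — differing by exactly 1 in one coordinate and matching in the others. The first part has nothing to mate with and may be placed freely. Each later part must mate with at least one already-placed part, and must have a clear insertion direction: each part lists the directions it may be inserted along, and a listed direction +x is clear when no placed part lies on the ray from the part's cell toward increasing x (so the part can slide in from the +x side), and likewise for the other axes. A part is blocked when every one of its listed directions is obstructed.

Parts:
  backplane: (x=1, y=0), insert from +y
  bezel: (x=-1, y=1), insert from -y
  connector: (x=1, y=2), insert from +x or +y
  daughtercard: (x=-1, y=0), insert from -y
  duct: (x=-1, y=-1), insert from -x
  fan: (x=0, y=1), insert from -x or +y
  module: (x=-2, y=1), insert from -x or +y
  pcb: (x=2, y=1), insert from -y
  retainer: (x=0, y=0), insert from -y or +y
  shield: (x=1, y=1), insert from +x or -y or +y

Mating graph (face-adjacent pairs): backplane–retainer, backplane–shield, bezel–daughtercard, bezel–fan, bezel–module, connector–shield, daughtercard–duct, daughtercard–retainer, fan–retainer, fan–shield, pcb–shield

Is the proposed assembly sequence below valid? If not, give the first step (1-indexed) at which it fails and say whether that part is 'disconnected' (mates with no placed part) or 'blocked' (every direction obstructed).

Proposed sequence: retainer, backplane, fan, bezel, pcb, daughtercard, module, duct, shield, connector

1. retainer@(0, 0) [-y clear] — {retainer}
2. backplane@(1, 0) [+y clear] — {backplane, retainer}
3. fan@(0, 1) [-x clear] — {backplane, fan, retainer}
4. bezel@(-1, 1) [-y clear] — {backplane, bezel, fan, retainer}
5. pcb@(2, 1) — no placed neighbour ⇒ disconnected

Invalid at step 5 (disconnected)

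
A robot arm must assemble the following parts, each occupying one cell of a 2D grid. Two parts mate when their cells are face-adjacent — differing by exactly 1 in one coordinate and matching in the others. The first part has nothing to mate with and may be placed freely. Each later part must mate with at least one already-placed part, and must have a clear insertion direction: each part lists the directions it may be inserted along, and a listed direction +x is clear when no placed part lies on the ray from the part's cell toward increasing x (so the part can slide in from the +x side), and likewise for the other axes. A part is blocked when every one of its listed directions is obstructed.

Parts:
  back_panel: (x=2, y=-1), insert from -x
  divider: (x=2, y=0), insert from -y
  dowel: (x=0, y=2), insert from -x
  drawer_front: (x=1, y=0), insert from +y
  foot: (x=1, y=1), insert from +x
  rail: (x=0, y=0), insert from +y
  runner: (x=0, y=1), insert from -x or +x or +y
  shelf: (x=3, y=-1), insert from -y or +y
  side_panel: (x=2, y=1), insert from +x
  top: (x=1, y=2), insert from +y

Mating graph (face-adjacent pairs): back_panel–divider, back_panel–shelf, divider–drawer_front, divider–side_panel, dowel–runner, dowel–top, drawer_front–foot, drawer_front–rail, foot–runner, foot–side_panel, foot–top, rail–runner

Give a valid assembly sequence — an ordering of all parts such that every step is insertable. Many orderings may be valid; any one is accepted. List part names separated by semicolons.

divider; back_panel; shelf; drawer_front; rail; foot; top; side_panel; dowel; runner

1. divider@(2, 0) [-y clear] — {divider}
2. back_panel@(2, -1) [-x clear] — {back_panel, divider}
3. shelf@(3, -1) [-y clear] — {back_panel, divider, shelf}
4. drawer_front@(1, 0) [+y clear] — {back_panel, divider, drawer_front, shelf}
5. rail@(0, 0) [+y clear] — {back_panel, divider, drawer_front, rail, shelf}
6. foot@(1, 1) [+x clear] — {back_panel, divider, drawer_front, foot, rail, shelf}
7. top@(1, 2) [+y clear] — {back_panel, divider, drawer_front, foot, rail, shelf, top}
8. side_panel@(2, 1) [+x clear] — {back_panel, divider, drawer_front, foot, rail, shelf, side_panel, top}
9. dowel@(0, 2) [-x clear] — {back_panel, divider, dowel, drawer_front, foot, rail, shelf, side_panel, top}
10. runner@(0, 1) [-x clear] — {back_panel, divider, dowel, drawer_front, foot, rail, runner, shelf, side_panel, top}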